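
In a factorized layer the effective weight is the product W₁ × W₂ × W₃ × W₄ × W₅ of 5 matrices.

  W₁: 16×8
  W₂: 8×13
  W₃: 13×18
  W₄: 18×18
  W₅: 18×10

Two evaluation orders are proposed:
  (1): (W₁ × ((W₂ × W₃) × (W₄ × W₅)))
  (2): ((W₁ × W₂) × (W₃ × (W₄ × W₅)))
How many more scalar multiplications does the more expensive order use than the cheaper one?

1492

Order (1) = (W₁ × ((W₂ × W₃) × (W₄ × W₅))): (W₂ × W₃): 8×13 by 13×18 → 8×18, cost 8·13·18 = 1872; (W₄ × W₅): 18×18 by 18×10 → 18×10, cost 18·18·10 = 3240; ((W₂ × W₃) × (W₄ × W₅)): 8×18 by 18×10 → 8×10, cost 8·18·10 = 1440; cumulative 6552; (W₁ × ((W₂ × W₃) × (W₄ × W₅))): 16×8 by 8×10 → 16×10, cost 16·8·10 = 1280; cumulative 7832. Total 7832.
Order (2) = ((W₁ × W₂) × (W₃ × (W₄ × W₅))): (W₁ × W₂): 16×8 by 8×13 → 16×13, cost 16·8·13 = 1664; (W₄ × W₅): 18×18 by 18×10 → 18×10, cost 18·18·10 = 3240; (W₃ × (W₄ × W₅)): 13×18 by 18×10 → 13×10, cost 13·18·10 = 2340; cumulative 5580; ((W₁ × W₂) × (W₃ × (W₄ × W₅))): 16×13 by 13×10 → 16×10, cost 16·13·10 = 2080; cumulative 9324. Total 9324.
Difference: |7832 − 9324| = 1492.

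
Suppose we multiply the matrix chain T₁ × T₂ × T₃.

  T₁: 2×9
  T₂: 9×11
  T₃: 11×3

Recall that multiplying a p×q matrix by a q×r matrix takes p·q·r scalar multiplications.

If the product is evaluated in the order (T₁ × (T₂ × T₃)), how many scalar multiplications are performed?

(T₂ × T₃): 9×11 by 11×3 → 9×3, cost 9·11·3 = 297
(T₁ × (T₂ × T₃)): 2×9 by 9×3 → 2×3, cost 2·9·3 = 54; cumulative 351
Total: 351 scalar multiplications.

351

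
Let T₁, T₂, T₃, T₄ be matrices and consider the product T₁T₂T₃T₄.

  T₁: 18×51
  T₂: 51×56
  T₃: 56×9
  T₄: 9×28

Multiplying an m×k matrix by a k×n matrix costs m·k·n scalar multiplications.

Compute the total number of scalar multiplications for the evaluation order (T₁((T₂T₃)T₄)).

(T₂T₃): 51×56 by 56×9 → 51×9, cost 51·56·9 = 25704
((T₂T₃)T₄): 51×9 by 9×28 → 51×28, cost 51·9·28 = 12852; cumulative 38556
(T₁((T₂T₃)T₄)): 18×51 by 51×28 → 18×28, cost 18·51·28 = 25704; cumulative 64260
Total: 64260 scalar multiplications.

64260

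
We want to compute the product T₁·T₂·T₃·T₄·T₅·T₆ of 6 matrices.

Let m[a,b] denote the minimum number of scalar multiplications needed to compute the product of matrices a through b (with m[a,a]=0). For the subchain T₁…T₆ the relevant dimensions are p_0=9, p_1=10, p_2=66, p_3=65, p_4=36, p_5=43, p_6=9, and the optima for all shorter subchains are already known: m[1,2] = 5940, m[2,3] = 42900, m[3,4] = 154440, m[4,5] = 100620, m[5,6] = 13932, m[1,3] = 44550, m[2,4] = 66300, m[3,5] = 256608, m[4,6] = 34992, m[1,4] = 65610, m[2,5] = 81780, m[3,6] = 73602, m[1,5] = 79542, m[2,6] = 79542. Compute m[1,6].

80352

m[1,6] = min over k∈[1,5] of m[1,k]+m[k+1,6]+p_{0}·p_k·p_{6}.
k=1: 0 + 79542 + 9·10·9 = 80352; k=2: 5940 + 73602 + 9·66·9 = 84888; k=3: 44550 + 34992 + 9·65·9 = 84807; k=4: 65610 + 13932 + 9·36·9 = 82458; k=5: 79542 + 0 + 9·43·9 = 83025.
Minimum: 80352 at k=1.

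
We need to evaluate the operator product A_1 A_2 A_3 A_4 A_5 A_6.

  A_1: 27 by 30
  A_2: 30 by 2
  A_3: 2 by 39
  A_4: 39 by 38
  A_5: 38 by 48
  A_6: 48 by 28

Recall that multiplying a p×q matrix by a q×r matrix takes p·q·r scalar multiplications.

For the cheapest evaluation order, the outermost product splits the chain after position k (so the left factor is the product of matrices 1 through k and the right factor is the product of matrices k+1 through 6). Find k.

2

Adjacent pairs: A_1A_2 = 27·30·2 = 1620; A_2A_3 = 30·2·39 = 2340; A_3A_4 = 2·39·38 = 2964; A_4A_5 = 39·38·48 = 71136; A_5A_6 = 38·48·28 = 51072.
Length 3: A_1..A_3: k=1: 0+2340+27·30·39=33930; k=2: 1620+0+27·2·39=3726 → min 3726 | A_2..A_4: k=2: 0+2964+30·2·38=5244; k=3: 2340+0+30·39·38=46800 → min 5244 | A_3..A_5: k=3: 0+71136+2·39·48=74880; k=4: 2964+0+2·38·48=6612 → min 6612 | A_4..A_6: k=4: 0+51072+39·38·28=92568; k=5: 71136+0+39·48·28=123552 → min 92568.
Length 4: A_1..A_4: k=1: 0+5244+27·30·38=36024; k=2: 1620+2964+27·2·38=6636; k=3: 3726+0+27·39·38=43740 → min 6636 | A_2..A_5: k=2: 0+6612+30·2·48=9492; k=3: 2340+71136+30·39·48=129636; k=4: 5244+0+30·38·48=59964 → min 9492 | A_3..A_6: k=3: 0+92568+2·39·28=94752; k=4: 2964+51072+2·38·28=56164; k=5: 6612+0+2·48·28=9300 → min 9300.
Length 5: A_1..A_5: k=1: 0+9492+27·30·48=48372; k=2: 1620+6612+27·2·48=10824; k=3: 3726+71136+27·39·48=125406; k=4: 6636+0+27·38·48=55884 → min 10824 | A_2..A_6: k=2: 0+9300+30·2·28=10980; k=3: 2340+92568+30·39·28=127668; k=4: 5244+51072+30·38·28=88236; k=5: 9492+0+30·48·28=49812 → min 10980.
Top-level splits: k=1: (A_1..A_1)·(A_2..A_6) → 0+10980+27·30·28 = 33660; k=2: (A_1..A_2)·(A_3..A_6) → 1620+9300+27·2·28 = 12432; k=3: (A_1..A_3)·(A_4..A_6) → 3726+92568+27·39·28 = 125778; k=4: (A_1..A_4)·(A_5..A_6) → 6636+51072+27·38·28 = 86436; k=5: (A_1..A_5)·(A_6..A_6) → 10824+0+27·48·28 = 47112.
Best split is after A_2, i.e. k = 2.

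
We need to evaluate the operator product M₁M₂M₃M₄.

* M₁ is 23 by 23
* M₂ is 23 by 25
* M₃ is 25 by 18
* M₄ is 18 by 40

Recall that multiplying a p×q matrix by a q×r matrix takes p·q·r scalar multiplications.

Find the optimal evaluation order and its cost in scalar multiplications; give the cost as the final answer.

Adjacent pairs: M₁M₂ = 23·23·25 = 13225; M₂M₃ = 23·25·18 = 10350; M₃M₄ = 25·18·40 = 18000.
Length 3: M₁..M₃: k=1: 0+10350+23·23·18=19872; k=2: 13225+0+23·25·18=23575 → min 19872 | M₂..M₄: k=2: 0+18000+23·25·40=41000; k=3: 10350+0+23·18·40=26910 → min 26910.
Length 4: M₁..M₄: k=1: 0+26910+23·23·40=48070; k=2: 13225+18000+23·25·40=54225; k=3: 19872+0+23·18·40=36432 → min 36432.
Optimal parenthesization: ((M₁(M₂M₃))M₄) with cost 36432.

36432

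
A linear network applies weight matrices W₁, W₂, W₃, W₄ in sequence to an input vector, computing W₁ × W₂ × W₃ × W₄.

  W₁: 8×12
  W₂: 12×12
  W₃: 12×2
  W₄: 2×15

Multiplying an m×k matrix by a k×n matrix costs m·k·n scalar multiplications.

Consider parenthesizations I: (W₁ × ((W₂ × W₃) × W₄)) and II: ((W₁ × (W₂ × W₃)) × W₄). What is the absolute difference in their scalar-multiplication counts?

Order I = (W₁ × ((W₂ × W₃) × W₄)): (W₂ × W₃): 12×12 by 12×2 → 12×2, cost 12·12·2 = 288; ((W₂ × W₃) × W₄): 12×2 by 2×15 → 12×15, cost 12·2·15 = 360; cumulative 648; (W₁ × ((W₂ × W₃) × W₄)): 8×12 by 12×15 → 8×15, cost 8·12·15 = 1440; cumulative 2088. Total 2088.
Order II = ((W₁ × (W₂ × W₃)) × W₄): (W₂ × W₃): 12×12 by 12×2 → 12×2, cost 12·12·2 = 288; (W₁ × (W₂ × W₃)): 8×12 by 12×2 → 8×2, cost 8·12·2 = 192; cumulative 480; ((W₁ × (W₂ × W₃)) × W₄): 8×2 by 2×15 → 8×15, cost 8·2·15 = 240; cumulative 720. Total 720.
Difference: |2088 − 720| = 1368.

1368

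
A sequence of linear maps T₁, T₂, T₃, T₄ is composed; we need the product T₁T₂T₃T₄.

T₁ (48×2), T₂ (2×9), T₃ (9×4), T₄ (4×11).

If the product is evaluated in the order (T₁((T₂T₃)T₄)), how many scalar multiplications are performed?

(T₂T₃): 2×9 by 9×4 → 2×4, cost 2·9·4 = 72
((T₂T₃)T₄): 2×4 by 4×11 → 2×11, cost 2·4·11 = 88; cumulative 160
(T₁((T₂T₃)T₄)): 48×2 by 2×11 → 48×11, cost 48·2·11 = 1056; cumulative 1216
Total: 1216 scalar multiplications.

1216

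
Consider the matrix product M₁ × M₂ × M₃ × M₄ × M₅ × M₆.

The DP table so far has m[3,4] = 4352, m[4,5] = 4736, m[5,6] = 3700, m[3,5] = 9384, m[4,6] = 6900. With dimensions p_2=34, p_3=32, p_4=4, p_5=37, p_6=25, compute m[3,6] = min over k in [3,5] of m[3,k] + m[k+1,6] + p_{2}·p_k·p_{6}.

11452

m[3,6] = min over k∈[3,5] of m[3,k]+m[k+1,6]+p_{2}·p_k·p_{6}.
k=3: 0 + 6900 + 34·32·25 = 34100; k=4: 4352 + 3700 + 34·4·25 = 11452; k=5: 9384 + 0 + 34·37·25 = 40834.
Minimum: 11452 at k=4.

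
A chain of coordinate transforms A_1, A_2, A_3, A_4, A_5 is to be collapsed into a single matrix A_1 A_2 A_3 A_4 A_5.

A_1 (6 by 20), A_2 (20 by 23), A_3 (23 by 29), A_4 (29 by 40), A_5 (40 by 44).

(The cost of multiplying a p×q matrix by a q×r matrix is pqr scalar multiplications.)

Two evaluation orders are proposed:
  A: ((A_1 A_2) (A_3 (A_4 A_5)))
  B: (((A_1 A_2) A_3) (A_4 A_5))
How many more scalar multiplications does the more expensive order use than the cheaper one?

23762

Order A = ((A_1 A_2) (A_3 (A_4 A_5))): (A_1 A_2): 6×20 by 20×23 → 6×23, cost 6·20·23 = 2760; (A_4 A_5): 29×40 by 40×44 → 29×44, cost 29·40·44 = 51040; (A_3 (A_4 A_5)): 23×29 by 29×44 → 23×44, cost 23·29·44 = 29348; cumulative 80388; ((A_1 A_2) (A_3 (A_4 A_5))): 6×23 by 23×44 → 6×44, cost 6·23·44 = 6072; cumulative 89220. Total 89220.
Order B = (((A_1 A_2) A_3) (A_4 A_5)): (A_1 A_2): 6×20 by 20×23 → 6×23, cost 6·20·23 = 2760; ((A_1 A_2) A_3): 6×23 by 23×29 → 6×29, cost 6·23·29 = 4002; cumulative 6762; (A_4 A_5): 29×40 by 40×44 → 29×44, cost 29·40·44 = 51040; (((A_1 A_2) A_3) (A_4 A_5)): 6×29 by 29×44 → 6×44, cost 6·29·44 = 7656; cumulative 65458. Total 65458.
Difference: |89220 − 65458| = 23762.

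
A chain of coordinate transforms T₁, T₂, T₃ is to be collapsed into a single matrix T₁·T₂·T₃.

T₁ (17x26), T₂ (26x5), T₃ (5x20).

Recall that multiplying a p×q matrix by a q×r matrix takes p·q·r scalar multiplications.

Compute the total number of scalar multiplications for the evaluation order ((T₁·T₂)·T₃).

3910

(T₁·T₂): 17×26 by 26×5 → 17×5, cost 17·26·5 = 2210
((T₁·T₂)·T₃): 17×5 by 5×20 → 17×20, cost 17·5·20 = 1700; cumulative 3910
Total: 3910 scalar multiplications.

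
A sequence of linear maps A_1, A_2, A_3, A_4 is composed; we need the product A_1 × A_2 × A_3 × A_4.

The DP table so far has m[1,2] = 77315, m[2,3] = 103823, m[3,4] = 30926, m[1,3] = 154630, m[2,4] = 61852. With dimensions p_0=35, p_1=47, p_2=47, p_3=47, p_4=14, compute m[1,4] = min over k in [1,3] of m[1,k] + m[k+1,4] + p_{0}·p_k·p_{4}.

m[1,4] = min over k∈[1,3] of m[1,k]+m[k+1,4]+p_{0}·p_k·p_{4}.
k=1: 0 + 61852 + 35·47·14 = 84882; k=2: 77315 + 30926 + 35·47·14 = 131271; k=3: 154630 + 0 + 35·47·14 = 177660.
Minimum: 84882 at k=1.

84882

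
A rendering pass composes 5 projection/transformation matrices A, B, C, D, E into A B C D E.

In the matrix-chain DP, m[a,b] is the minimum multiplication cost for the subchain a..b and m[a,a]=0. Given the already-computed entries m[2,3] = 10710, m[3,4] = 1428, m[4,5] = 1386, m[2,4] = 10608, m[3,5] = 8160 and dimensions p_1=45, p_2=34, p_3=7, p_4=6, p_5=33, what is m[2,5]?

19518

m[2,5] = min over k∈[2,4] of m[2,k]+m[k+1,5]+p_{1}·p_k·p_{5}.
k=2: 0 + 8160 + 45·34·33 = 58650; k=3: 10710 + 1386 + 45·7·33 = 22491; k=4: 10608 + 0 + 45·6·33 = 19518.
Minimum: 19518 at k=4.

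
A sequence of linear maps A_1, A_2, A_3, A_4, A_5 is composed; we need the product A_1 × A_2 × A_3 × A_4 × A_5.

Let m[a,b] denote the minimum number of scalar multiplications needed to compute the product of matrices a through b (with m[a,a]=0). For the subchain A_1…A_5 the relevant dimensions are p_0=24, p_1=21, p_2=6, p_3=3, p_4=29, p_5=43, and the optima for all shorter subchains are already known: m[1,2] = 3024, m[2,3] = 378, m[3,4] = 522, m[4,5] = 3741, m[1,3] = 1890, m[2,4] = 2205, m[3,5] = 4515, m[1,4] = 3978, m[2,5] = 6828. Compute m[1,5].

m[1,5] = min over k∈[1,4] of m[1,k]+m[k+1,5]+p_{0}·p_k·p_{5}.
k=1: 0 + 6828 + 24·21·43 = 28500; k=2: 3024 + 4515 + 24·6·43 = 13731; k=3: 1890 + 3741 + 24·3·43 = 8727; k=4: 3978 + 0 + 24·29·43 = 33906.
Minimum: 8727 at k=3.

8727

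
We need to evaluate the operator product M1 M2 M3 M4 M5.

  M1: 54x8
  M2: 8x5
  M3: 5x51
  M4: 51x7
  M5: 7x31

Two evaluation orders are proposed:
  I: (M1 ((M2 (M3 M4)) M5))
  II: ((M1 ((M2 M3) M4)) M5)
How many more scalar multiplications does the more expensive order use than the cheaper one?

Order I = (M1 ((M2 (M3 M4)) M5)): (M3 M4): 5×51 by 51×7 → 5×7, cost 5·51·7 = 1785; (M2 (M3 M4)): 8×5 by 5×7 → 8×7, cost 8·5·7 = 280; cumulative 2065; ((M2 (M3 M4)) M5): 8×7 by 7×31 → 8×31, cost 8·7·31 = 1736; cumulative 3801; (M1 ((M2 (M3 M4)) M5)): 54×8 by 8×31 → 54×31, cost 54·8·31 = 13392; cumulative 17193. Total 17193.
Order II = ((M1 ((M2 M3) M4)) M5): (M2 M3): 8×5 by 5×51 → 8×51, cost 8·5·51 = 2040; ((M2 M3) M4): 8×51 by 51×7 → 8×7, cost 8·51·7 = 2856; cumulative 4896; (M1 ((M2 M3) M4)): 54×8 by 8×7 → 54×7, cost 54·8·7 = 3024; cumulative 7920; ((M1 ((M2 M3) M4)) M5): 54×7 by 7×31 → 54×31, cost 54·7·31 = 11718; cumulative 19638. Total 19638.
Difference: |17193 − 19638| = 2445.

2445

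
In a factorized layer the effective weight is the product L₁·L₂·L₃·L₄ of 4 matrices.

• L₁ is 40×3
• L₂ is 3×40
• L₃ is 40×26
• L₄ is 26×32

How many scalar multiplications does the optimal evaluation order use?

Adjacent pairs: L₁L₂ = 40·3·40 = 4800; L₂L₃ = 3·40·26 = 3120; L₃L₄ = 40·26·32 = 33280.
Length 3: L₁..L₃: k=1: 0+3120+40·3·26=6240; k=2: 4800+0+40·40·26=46400 → min 6240 | L₂..L₄: k=2: 0+33280+3·40·32=37120; k=3: 3120+0+3·26·32=5616 → min 5616.
Length 4: L₁..L₄: k=1: 0+5616+40·3·32=9456; k=2: 4800+33280+40·40·32=89280; k=3: 6240+0+40·26·32=39520 → min 9456.
Optimal order: (L₁·((L₂·L₃)·L₄)) with cost 9456.

9456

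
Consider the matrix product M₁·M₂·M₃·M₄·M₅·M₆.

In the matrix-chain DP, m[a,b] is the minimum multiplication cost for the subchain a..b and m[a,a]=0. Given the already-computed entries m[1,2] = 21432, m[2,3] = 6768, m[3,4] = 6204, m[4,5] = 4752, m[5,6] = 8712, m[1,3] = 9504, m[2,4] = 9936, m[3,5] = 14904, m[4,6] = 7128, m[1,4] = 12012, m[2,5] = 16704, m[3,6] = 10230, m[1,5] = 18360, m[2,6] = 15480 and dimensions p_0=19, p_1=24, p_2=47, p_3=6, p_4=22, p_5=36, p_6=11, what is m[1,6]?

17886

m[1,6] = min over k∈[1,5] of m[1,k]+m[k+1,6]+p_{0}·p_k·p_{6}.
k=1: 0 + 15480 + 19·24·11 = 20496; k=2: 21432 + 10230 + 19·47·11 = 41485; k=3: 9504 + 7128 + 19·6·11 = 17886; k=4: 12012 + 8712 + 19·22·11 = 25322; k=5: 18360 + 0 + 19·36·11 = 25884.
Minimum: 17886 at k=3.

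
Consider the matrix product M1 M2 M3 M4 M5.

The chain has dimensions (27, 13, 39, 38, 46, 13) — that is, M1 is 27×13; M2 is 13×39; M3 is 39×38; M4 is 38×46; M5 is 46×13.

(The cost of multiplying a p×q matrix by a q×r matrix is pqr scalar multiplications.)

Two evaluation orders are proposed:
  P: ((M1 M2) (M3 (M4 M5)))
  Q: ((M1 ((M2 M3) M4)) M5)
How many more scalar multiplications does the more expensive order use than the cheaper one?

4914

Order P = ((M1 M2) (M3 (M4 M5))): (M1 M2): 27×13 by 13×39 → 27×39, cost 27·13·39 = 13689; (M4 M5): 38×46 by 46×13 → 38×13, cost 38·46·13 = 22724; (M3 (M4 M5)): 39×38 by 38×13 → 39×13, cost 39·38·13 = 19266; cumulative 41990; ((M1 M2) (M3 (M4 M5))): 27×39 by 39×13 → 27×13, cost 27·39·13 = 13689; cumulative 69368. Total 69368.
Order Q = ((M1 ((M2 M3) M4)) M5): (M2 M3): 13×39 by 39×38 → 13×38, cost 13·39·38 = 19266; ((M2 M3) M4): 13×38 by 38×46 → 13×46, cost 13·38·46 = 22724; cumulative 41990; (M1 ((M2 M3) M4)): 27×13 by 13×46 → 27×46, cost 27·13·46 = 16146; cumulative 58136; ((M1 ((M2 M3) M4)) M5): 27×46 by 46×13 → 27×13, cost 27·46·13 = 16146; cumulative 74282. Total 74282.
Difference: |69368 − 74282| = 4914.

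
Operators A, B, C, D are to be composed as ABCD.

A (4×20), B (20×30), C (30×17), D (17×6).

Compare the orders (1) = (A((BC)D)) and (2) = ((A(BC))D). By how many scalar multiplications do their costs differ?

Order (1) = (A((BC)D)): (BC): 20×30 by 30×17 → 20×17, cost 20·30·17 = 10200; ((BC)D): 20×17 by 17×6 → 20×6, cost 20·17·6 = 2040; cumulative 12240; (A((BC)D)): 4×20 by 20×6 → 4×6, cost 4·20·6 = 480; cumulative 12720. Total 12720.
Order (2) = ((A(BC))D): (BC): 20×30 by 30×17 → 20×17, cost 20·30·17 = 10200; (A(BC)): 4×20 by 20×17 → 4×17, cost 4·20·17 = 1360; cumulative 11560; ((A(BC))D): 4×17 by 17×6 → 4×6, cost 4·17·6 = 408; cumulative 11968. Total 11968.
Difference: |12720 − 11968| = 752.

752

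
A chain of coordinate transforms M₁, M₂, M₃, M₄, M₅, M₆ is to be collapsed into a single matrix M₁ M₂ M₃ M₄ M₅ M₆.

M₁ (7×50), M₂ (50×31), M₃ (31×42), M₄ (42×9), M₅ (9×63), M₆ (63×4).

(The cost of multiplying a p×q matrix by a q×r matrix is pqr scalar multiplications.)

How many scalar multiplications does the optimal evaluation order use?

16588

Adjacent pairs: M₁M₂ = 7·50·31 = 10850; M₂M₃ = 50·31·42 = 65100; M₃M₄ = 31·42·9 = 11718; M₄M₅ = 42·9·63 = 23814; M₅M₆ = 9·63·4 = 2268.
Length 3: M₁..M₃: k=1: 0+65100+7·50·42=79800; k=2: 10850+0+7·31·42=19964 → min 19964 | M₂..M₄: k=2: 0+11718+50·31·9=25668; k=3: 65100+0+50·42·9=84000 → min 25668 | M₃..M₅: k=3: 0+23814+31·42·63=105840; k=4: 11718+0+31·9·63=29295 → min 29295 | M₄..M₆: k=4: 0+2268+42·9·4=3780; k=5: 23814+0+42·63·4=34398 → min 3780.
Length 4: M₁..M₄: k=1: 0+25668+7·50·9=28818; k=2: 10850+11718+7·31·9=24521; k=3: 19964+0+7·42·9=22610 → min 22610 | M₂..M₅: k=2: 0+29295+50·31·63=126945; k=3: 65100+23814+50·42·63=221214; k=4: 25668+0+50·9·63=54018 → min 54018 | M₃..M₆: k=3: 0+3780+31·42·4=8988; k=4: 11718+2268+31·9·4=15102; k=5: 29295+0+31·63·4=37107 → min 8988.
Length 5: M₁..M₅: k=1: 0+54018+7·50·63=76068; k=2: 10850+29295+7·31·63=53816; k=3: 19964+23814+7·42·63=62300; k=4: 22610+0+7·9·63=26579 → min 26579 | M₂..M₆: k=2: 0+8988+50·31·4=15188; k=3: 65100+3780+50·42·4=77280; k=4: 25668+2268+50·9·4=29736; k=5: 54018+0+50·63·4=66618 → min 15188.
Length 6: M₁..M₆: k=1: 0+15188+7·50·4=16588; k=2: 10850+8988+7·31·4=20706; k=3: 19964+3780+7·42·4=24920; k=4: 22610+2268+7·9·4=25130; k=5: 26579+0+7·63·4=28343 → min 16588.
Optimal order: (M₁ (M₂ (M₃ (M₄ (M₅ M₆))))) with cost 16588.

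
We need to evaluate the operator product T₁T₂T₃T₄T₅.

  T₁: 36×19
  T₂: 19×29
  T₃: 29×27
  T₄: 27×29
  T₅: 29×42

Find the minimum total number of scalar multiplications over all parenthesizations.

81624

Adjacent pairs: T₁T₂ = 36·19·29 = 19836; T₂T₃ = 19·29·27 = 14877; T₃T₄ = 29·27·29 = 22707; T₄T₅ = 27·29·42 = 32886.
Length 3: T₁..T₃: k=1: 0+14877+36·19·27=33345; k=2: 19836+0+36·29·27=48024 → min 33345 | T₂..T₄: k=2: 0+22707+19·29·29=38686; k=3: 14877+0+19·27·29=29754 → min 29754 | T₃..T₅: k=3: 0+32886+29·27·42=65772; k=4: 22707+0+29·29·42=58029 → min 58029.
Length 4: T₁..T₄: k=1: 0+29754+36·19·29=49590; k=2: 19836+22707+36·29·29=72819; k=3: 33345+0+36·27·29=61533 → min 49590 | T₂..T₅: k=2: 0+58029+19·29·42=81171; k=3: 14877+32886+19·27·42=69309; k=4: 29754+0+19·29·42=52896 → min 52896.
Length 5: T₁..T₅: k=1: 0+52896+36·19·42=81624; k=2: 19836+58029+36·29·42=121713; k=3: 33345+32886+36·27·42=107055; k=4: 49590+0+36·29·42=93438 → min 81624.
Optimal order: (T₁(((T₂T₃)T₄)T₅)) with cost 81624.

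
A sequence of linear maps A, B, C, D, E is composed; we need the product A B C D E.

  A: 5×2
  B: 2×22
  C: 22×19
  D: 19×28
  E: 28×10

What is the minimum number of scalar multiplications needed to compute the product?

Adjacent pairs: AB = 5·2·22 = 220; BC = 2·22·19 = 836; CD = 22·19·28 = 11704; DE = 19·28·10 = 5320.
Length 3: A..C: k=1: 0+836+5·2·19=1026; k=2: 220+0+5·22·19=2310 → min 1026 | B..D: k=2: 0+11704+2·22·28=12936; k=3: 836+0+2·19·28=1900 → min 1900 | C..E: k=3: 0+5320+22·19·10=9500; k=4: 11704+0+22·28·10=17864 → min 9500.
Length 4: A..D: k=1: 0+1900+5·2·28=2180; k=2: 220+11704+5·22·28=15004; k=3: 1026+0+5·19·28=3686 → min 2180 | B..E: k=2: 0+9500+2·22·10=9940; k=3: 836+5320+2·19·10=6536; k=4: 1900+0+2·28·10=2460 → min 2460.
Length 5: A..E: k=1: 0+2460+5·2·10=2560; k=2: 220+9500+5·22·10=10820; k=3: 1026+5320+5·19·10=7296; k=4: 2180+0+5·28·10=3580 → min 2560.
Optimal order: (A (((B C) D) E)) with cost 2560.

2560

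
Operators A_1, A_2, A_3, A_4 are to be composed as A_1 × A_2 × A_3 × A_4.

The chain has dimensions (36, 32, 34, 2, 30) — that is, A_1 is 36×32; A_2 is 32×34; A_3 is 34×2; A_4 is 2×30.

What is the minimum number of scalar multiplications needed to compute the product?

Adjacent pairs: A_1A_2 = 36·32·34 = 39168; A_2A_3 = 32·34·2 = 2176; A_3A_4 = 34·2·30 = 2040.
Length 3: A_1..A_3: k=1: 0+2176+36·32·2=4480; k=2: 39168+0+36·34·2=41616 → min 4480 | A_2..A_4: k=2: 0+2040+32·34·30=34680; k=3: 2176+0+32·2·30=4096 → min 4096.
Length 4: A_1..A_4: k=1: 0+4096+36·32·30=38656; k=2: 39168+2040+36·34·30=77928; k=3: 4480+0+36·2·30=6640 → min 6640.
Optimal order: ((A_1 × (A_2 × A_3)) × A_4) with cost 6640.

6640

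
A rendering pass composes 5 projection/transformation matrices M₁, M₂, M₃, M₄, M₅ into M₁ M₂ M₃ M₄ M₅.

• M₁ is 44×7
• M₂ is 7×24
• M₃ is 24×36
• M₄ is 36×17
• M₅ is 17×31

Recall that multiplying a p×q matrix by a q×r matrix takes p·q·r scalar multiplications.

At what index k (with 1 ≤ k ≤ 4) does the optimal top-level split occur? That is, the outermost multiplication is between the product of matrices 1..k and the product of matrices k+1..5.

Adjacent pairs: M₁M₂ = 44·7·24 = 7392; M₂M₃ = 7·24·36 = 6048; M₃M₄ = 24·36·17 = 14688; M₄M₅ = 36·17·31 = 18972.
Length 3: M₁..M₃: k=1: 0+6048+44·7·36=17136; k=2: 7392+0+44·24·36=45408 → min 17136 | M₂..M₄: k=2: 0+14688+7·24·17=17544; k=3: 6048+0+7·36·17=10332 → min 10332 | M₃..M₅: k=3: 0+18972+24·36·31=45756; k=4: 14688+0+24·17·31=27336 → min 27336.
Length 4: M₁..M₄: k=1: 0+10332+44·7·17=15568; k=2: 7392+14688+44·24·17=40032; k=3: 17136+0+44·36·17=44064 → min 15568 | M₂..M₅: k=2: 0+27336+7·24·31=32544; k=3: 6048+18972+7·36·31=32832; k=4: 10332+0+7·17·31=14021 → min 14021.
Top-level splits: k=1: (M₁..M₁)·(M₂..M₅) → 0+14021+44·7·31 = 23569; k=2: (M₁..M₂)·(M₃..M₅) → 7392+27336+44·24·31 = 67464; k=3: (M₁..M₃)·(M₄..M₅) → 17136+18972+44·36·31 = 85212; k=4: (M₁..M₄)·(M₅..M₅) → 15568+0+44·17·31 = 38756.
Best split is after M₁, i.e. k = 1.

1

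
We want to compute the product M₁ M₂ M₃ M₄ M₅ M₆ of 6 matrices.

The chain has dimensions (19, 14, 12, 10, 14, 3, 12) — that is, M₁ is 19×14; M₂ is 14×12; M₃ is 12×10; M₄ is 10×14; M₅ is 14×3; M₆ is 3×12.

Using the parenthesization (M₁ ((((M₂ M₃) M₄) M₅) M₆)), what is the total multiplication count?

7924

(M₂ M₃): 14×12 by 12×10 → 14×10, cost 14·12·10 = 1680
((M₂ M₃) M₄): 14×10 by 10×14 → 14×14, cost 14·10·14 = 1960; cumulative 3640
(((M₂ M₃) M₄) M₅): 14×14 by 14×3 → 14×3, cost 14·14·3 = 588; cumulative 4228
((((M₂ M₃) M₄) M₅) M₆): 14×3 by 3×12 → 14×12, cost 14·3·12 = 504; cumulative 4732
(M₁ ((((M₂ M₃) M₄) M₅) M₆)): 19×14 by 14×12 → 19×12, cost 19·14·12 = 3192; cumulative 7924
Total: 7924 scalar multiplications.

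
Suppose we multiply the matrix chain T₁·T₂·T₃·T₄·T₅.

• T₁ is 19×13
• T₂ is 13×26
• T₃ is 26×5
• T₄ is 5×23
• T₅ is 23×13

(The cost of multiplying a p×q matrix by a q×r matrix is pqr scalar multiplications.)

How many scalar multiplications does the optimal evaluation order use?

5655

Adjacent pairs: T₁T₂ = 19·13·26 = 6422; T₂T₃ = 13·26·5 = 1690; T₃T₄ = 26·5·23 = 2990; T₄T₅ = 5·23·13 = 1495.
Length 3: T₁..T₃: k=1: 0+1690+19·13·5=2925; k=2: 6422+0+19·26·5=8892 → min 2925 | T₂..T₄: k=2: 0+2990+13·26·23=10764; k=3: 1690+0+13·5·23=3185 → min 3185 | T₃..T₅: k=3: 0+1495+26·5·13=3185; k=4: 2990+0+26·23·13=10764 → min 3185.
Length 4: T₁..T₄: k=1: 0+3185+19·13·23=8866; k=2: 6422+2990+19·26·23=20774; k=3: 2925+0+19·5·23=5110 → min 5110 | T₂..T₅: k=2: 0+3185+13·26·13=7579; k=3: 1690+1495+13·5·13=4030; k=4: 3185+0+13·23·13=7072 → min 4030.
Length 5: T₁..T₅: k=1: 0+4030+19·13·13=7241; k=2: 6422+3185+19·26·13=16029; k=3: 2925+1495+19·5·13=5655; k=4: 5110+0+19·23·13=10791 → min 5655.
Optimal order: ((T₁·(T₂·T₃))·(T₄·T₅)) with cost 5655.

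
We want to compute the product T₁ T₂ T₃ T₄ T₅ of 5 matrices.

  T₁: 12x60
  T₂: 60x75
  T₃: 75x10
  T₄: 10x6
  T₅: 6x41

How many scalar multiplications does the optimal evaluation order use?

38772

Adjacent pairs: T₁T₂ = 12·60·75 = 54000; T₂T₃ = 60·75·10 = 45000; T₃T₄ = 75·10·6 = 4500; T₄T₅ = 10·6·41 = 2460.
Length 3: T₁..T₃: k=1: 0+45000+12·60·10=52200; k=2: 54000+0+12·75·10=63000 → min 52200 | T₂..T₄: k=2: 0+4500+60·75·6=31500; k=3: 45000+0+60·10·6=48600 → min 31500 | T₃..T₅: k=3: 0+2460+75·10·41=33210; k=4: 4500+0+75·6·41=22950 → min 22950.
Length 4: T₁..T₄: k=1: 0+31500+12·60·6=35820; k=2: 54000+4500+12·75·6=63900; k=3: 52200+0+12·10·6=52920 → min 35820 | T₂..T₅: k=2: 0+22950+60·75·41=207450; k=3: 45000+2460+60·10·41=72060; k=4: 31500+0+60·6·41=46260 → min 46260.
Length 5: T₁..T₅: k=1: 0+46260+12·60·41=75780; k=2: 54000+22950+12·75·41=113850; k=3: 52200+2460+12·10·41=59580; k=4: 35820+0+12·6·41=38772 → min 38772.
Optimal order: ((T₁ (T₂ (T₃ T₄))) T₅) with cost 38772.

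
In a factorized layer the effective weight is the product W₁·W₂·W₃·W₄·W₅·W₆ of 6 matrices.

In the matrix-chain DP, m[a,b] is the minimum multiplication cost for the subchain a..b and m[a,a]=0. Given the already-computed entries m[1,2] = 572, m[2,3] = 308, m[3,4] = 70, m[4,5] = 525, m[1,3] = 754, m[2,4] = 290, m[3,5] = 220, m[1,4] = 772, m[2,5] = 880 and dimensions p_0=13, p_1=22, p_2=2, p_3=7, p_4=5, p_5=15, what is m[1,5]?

1182

m[1,5] = min over k∈[1,4] of m[1,k]+m[k+1,5]+p_{0}·p_k·p_{5}.
k=1: 0 + 880 + 13·22·15 = 5170; k=2: 572 + 220 + 13·2·15 = 1182; k=3: 754 + 525 + 13·7·15 = 2644; k=4: 772 + 0 + 13·5·15 = 1747.
Minimum: 1182 at k=2.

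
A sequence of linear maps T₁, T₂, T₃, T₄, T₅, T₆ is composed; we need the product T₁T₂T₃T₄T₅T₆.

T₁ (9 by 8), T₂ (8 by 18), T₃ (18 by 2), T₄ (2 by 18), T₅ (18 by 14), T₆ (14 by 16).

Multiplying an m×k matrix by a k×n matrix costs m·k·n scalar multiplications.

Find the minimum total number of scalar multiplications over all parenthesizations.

Adjacent pairs: T₁T₂ = 9·8·18 = 1296; T₂T₃ = 8·18·2 = 288; T₃T₄ = 18·2·18 = 648; T₄T₅ = 2·18·14 = 504; T₅T₆ = 18·14·16 = 4032.
Length 3: T₁..T₃: k=1: 0+288+9·8·2=432; k=2: 1296+0+9·18·2=1620 → min 432 | T₂..T₄: k=2: 0+648+8·18·18=3240; k=3: 288+0+8·2·18=576 → min 576 | T₃..T₅: k=3: 0+504+18·2·14=1008; k=4: 648+0+18·18·14=5184 → min 1008 | T₄..T₆: k=4: 0+4032+2·18·16=4608; k=5: 504+0+2·14·16=952 → min 952.
Length 4: T₁..T₄: k=1: 0+576+9·8·18=1872; k=2: 1296+648+9·18·18=4860; k=3: 432+0+9·2·18=756 → min 756 | T₂..T₅: k=2: 0+1008+8·18·14=3024; k=3: 288+504+8·2·14=1016; k=4: 576+0+8·18·14=2592 → min 1016 | T₃..T₆: k=3: 0+952+18·2·16=1528; k=4: 648+4032+18·18·16=9864; k=5: 1008+0+18·14·16=5040 → min 1528.
Length 5: T₁..T₅: k=1: 0+1016+9·8·14=2024; k=2: 1296+1008+9·18·14=4572; k=3: 432+504+9·2·14=1188; k=4: 756+0+9·18·14=3024 → min 1188 | T₂..T₆: k=2: 0+1528+8·18·16=3832; k=3: 288+952+8·2·16=1496; k=4: 576+4032+8·18·16=6912; k=5: 1016+0+8·14·16=2808 → min 1496.
Length 6: T₁..T₆: k=1: 0+1496+9·8·16=2648; k=2: 1296+1528+9·18·16=5416; k=3: 432+952+9·2·16=1672; k=4: 756+4032+9·18·16=7380; k=5: 1188+0+9·14·16=3204 → min 1672.
Optimal order: ((T₁(T₂T₃))((T₄T₅)T₆)) with cost 1672.

1672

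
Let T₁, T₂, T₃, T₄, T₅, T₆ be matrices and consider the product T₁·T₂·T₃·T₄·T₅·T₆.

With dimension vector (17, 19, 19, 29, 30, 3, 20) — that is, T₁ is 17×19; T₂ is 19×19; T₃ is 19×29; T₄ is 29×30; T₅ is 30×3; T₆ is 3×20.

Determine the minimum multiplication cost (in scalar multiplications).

Adjacent pairs: T₁T₂ = 17·19·19 = 6137; T₂T₃ = 19·19·29 = 10469; T₃T₄ = 19·29·30 = 16530; T₄T₅ = 29·30·3 = 2610; T₅T₆ = 30·3·20 = 1800.
Length 3: T₁..T₃: k=1: 0+10469+17·19·29=19836; k=2: 6137+0+17·19·29=15504 → min 15504 | T₂..T₄: k=2: 0+16530+19·19·30=27360; k=3: 10469+0+19·29·30=26999 → min 26999 | T₃..T₅: k=3: 0+2610+19·29·3=4263; k=4: 16530+0+19·30·3=18240 → min 4263 | T₄..T₆: k=4: 0+1800+29·30·20=19200; k=5: 2610+0+29·3·20=4350 → min 4350.
Length 4: T₁..T₄: k=1: 0+26999+17·19·30=36689; k=2: 6137+16530+17·19·30=32357; k=3: 15504+0+17·29·30=30294 → min 30294 | T₂..T₅: k=2: 0+4263+19·19·3=5346; k=3: 10469+2610+19·29·3=14732; k=4: 26999+0+19·30·3=28709 → min 5346 | T₃..T₆: k=3: 0+4350+19·29·20=15370; k=4: 16530+1800+19·30·20=29730; k=5: 4263+0+19·3·20=5403 → min 5403.
Length 5: T₁..T₅: k=1: 0+5346+17·19·3=6315; k=2: 6137+4263+17·19·3=11369; k=3: 15504+2610+17·29·3=19593; k=4: 30294+0+17·30·3=31824 → min 6315 | T₂..T₆: k=2: 0+5403+19·19·20=12623; k=3: 10469+4350+19·29·20=25839; k=4: 26999+1800+19·30·20=40199; k=5: 5346+0+19·3·20=6486 → min 6486.
Length 6: T₁..T₆: k=1: 0+6486+17·19·20=12946; k=2: 6137+5403+17·19·20=18000; k=3: 15504+4350+17·29·20=29714; k=4: 30294+1800+17·30·20=42294; k=5: 6315+0+17·3·20=7335 → min 7335.
Optimal order: ((T₁·(T₂·(T₃·(T₄·T₅))))·T₆) with cost 7335.

7335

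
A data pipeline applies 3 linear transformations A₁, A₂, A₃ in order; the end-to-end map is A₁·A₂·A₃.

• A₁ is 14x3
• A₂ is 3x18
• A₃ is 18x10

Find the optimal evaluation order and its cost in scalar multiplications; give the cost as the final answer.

(A₁·(A₂·A₃)): cost 960.
((A₁·A₂)·A₃): cost 3276.
Optimal: (A₁·(A₂·A₃)) with cost 960.

960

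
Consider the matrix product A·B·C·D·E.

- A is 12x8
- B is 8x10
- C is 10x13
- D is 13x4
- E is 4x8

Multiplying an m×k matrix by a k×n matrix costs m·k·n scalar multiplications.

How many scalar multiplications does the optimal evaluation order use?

1608

Adjacent pairs: AB = 12·8·10 = 960; BC = 8·10·13 = 1040; CD = 10·13·4 = 520; DE = 13·4·8 = 416.
Length 3: A..C: k=1: 0+1040+12·8·13=2288; k=2: 960+0+12·10·13=2520 → min 2288 | B..D: k=2: 0+520+8·10·4=840; k=3: 1040+0+8·13·4=1456 → min 840 | C..E: k=3: 0+416+10·13·8=1456; k=4: 520+0+10·4·8=840 → min 840.
Length 4: A..D: k=1: 0+840+12·8·4=1224; k=2: 960+520+12·10·4=1960; k=3: 2288+0+12·13·4=2912 → min 1224 | B..E: k=2: 0+840+8·10·8=1480; k=3: 1040+416+8·13·8=2288; k=4: 840+0+8·4·8=1096 → min 1096.
Length 5: A..E: k=1: 0+1096+12·8·8=1864; k=2: 960+840+12·10·8=2760; k=3: 2288+416+12·13·8=3952; k=4: 1224+0+12·4·8=1608 → min 1608.
Optimal order: ((A·(B·(C·D)))·E) with cost 1608.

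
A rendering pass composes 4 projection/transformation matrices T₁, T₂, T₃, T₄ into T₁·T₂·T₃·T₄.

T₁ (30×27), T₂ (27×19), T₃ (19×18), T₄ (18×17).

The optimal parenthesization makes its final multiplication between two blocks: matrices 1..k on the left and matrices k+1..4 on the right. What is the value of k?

1

Adjacent pairs: T₁T₂ = 30·27·19 = 15390; T₂T₃ = 27·19·18 = 9234; T₃T₄ = 19·18·17 = 5814.
Length 3: T₁..T₃: k=1: 0+9234+30·27·18=23814; k=2: 15390+0+30·19·18=25650 → min 23814 | T₂..T₄: k=2: 0+5814+27·19·17=14535; k=3: 9234+0+27·18·17=17496 → min 14535.
Top-level splits: k=1: (T₁..T₁)·(T₂..T₄) → 0+14535+30·27·17 = 28305; k=2: (T₁..T₂)·(T₃..T₄) → 15390+5814+30·19·17 = 30894; k=3: (T₁..T₃)·(T₄..T₄) → 23814+0+30·18·17 = 32994.
Best split is after T₁, i.e. k = 1.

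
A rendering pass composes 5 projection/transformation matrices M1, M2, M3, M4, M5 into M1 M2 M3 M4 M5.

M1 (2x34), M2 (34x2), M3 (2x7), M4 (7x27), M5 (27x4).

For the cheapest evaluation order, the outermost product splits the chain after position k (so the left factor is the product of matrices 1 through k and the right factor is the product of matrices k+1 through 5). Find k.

2

Adjacent pairs: M1M2 = 2·34·2 = 136; M2M3 = 34·2·7 = 476; M3M4 = 2·7·27 = 378; M4M5 = 7·27·4 = 756.
Length 3: M1..M3: k=1: 0+476+2·34·7=952; k=2: 136+0+2·2·7=164 → min 164 | M2..M4: k=2: 0+378+34·2·27=2214; k=3: 476+0+34·7·27=6902 → min 2214 | M3..M5: k=3: 0+756+2·7·4=812; k=4: 378+0+2·27·4=594 → min 594.
Length 4: M1..M4: k=1: 0+2214+2·34·27=4050; k=2: 136+378+2·2·27=622; k=3: 164+0+2·7·27=542 → min 542 | M2..M5: k=2: 0+594+34·2·4=866; k=3: 476+756+34·7·4=2184; k=4: 2214+0+34·27·4=5886 → min 866.
Top-level splits: k=1: (M1..M1)·(M2..M5) → 0+866+2·34·4 = 1138; k=2: (M1..M2)·(M3..M5) → 136+594+2·2·4 = 746; k=3: (M1..M3)·(M4..M5) → 164+756+2·7·4 = 976; k=4: (M1..M4)·(M5..M5) → 542+0+2·27·4 = 758.
Best split is after M2, i.e. k = 2.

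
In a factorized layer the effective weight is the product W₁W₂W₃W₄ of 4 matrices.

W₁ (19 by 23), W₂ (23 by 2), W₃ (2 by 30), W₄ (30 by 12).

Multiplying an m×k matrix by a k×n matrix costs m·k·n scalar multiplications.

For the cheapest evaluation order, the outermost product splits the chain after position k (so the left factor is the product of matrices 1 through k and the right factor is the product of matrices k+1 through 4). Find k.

Adjacent pairs: W₁W₂ = 19·23·2 = 874; W₂W₃ = 23·2·30 = 1380; W₃W₄ = 2·30·12 = 720.
Length 3: W₁..W₃: k=1: 0+1380+19·23·30=14490; k=2: 874+0+19·2·30=2014 → min 2014 | W₂..W₄: k=2: 0+720+23·2·12=1272; k=3: 1380+0+23·30·12=9660 → min 1272.
Top-level splits: k=1: (W₁..W₁)·(W₂..W₄) → 0+1272+19·23·12 = 6516; k=2: (W₁..W₂)·(W₃..W₄) → 874+720+19·2·12 = 2050; k=3: (W₁..W₃)·(W₄..W₄) → 2014+0+19·30·12 = 8854.
Best split is after W₂, i.e. k = 2.

2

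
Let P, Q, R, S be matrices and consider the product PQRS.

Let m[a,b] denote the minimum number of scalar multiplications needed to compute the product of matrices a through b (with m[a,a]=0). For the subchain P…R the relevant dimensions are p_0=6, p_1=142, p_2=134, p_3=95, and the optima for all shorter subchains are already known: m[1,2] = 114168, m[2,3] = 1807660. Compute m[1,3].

190548

m[1,3] = min over k∈[1,2] of m[1,k]+m[k+1,3]+p_{0}·p_k·p_{3}.
k=1: 0 + 1807660 + 6·142·95 = 1888600; k=2: 114168 + 0 + 6·134·95 = 190548.
Minimum: 190548 at k=2.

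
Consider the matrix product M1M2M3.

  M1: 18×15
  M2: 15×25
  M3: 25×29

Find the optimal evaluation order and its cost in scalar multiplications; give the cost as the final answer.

18705

(M1(M2M3)): cost 18705.
((M1M2)M3): cost 19800.
Optimal: (M1(M2M3)) with cost 18705.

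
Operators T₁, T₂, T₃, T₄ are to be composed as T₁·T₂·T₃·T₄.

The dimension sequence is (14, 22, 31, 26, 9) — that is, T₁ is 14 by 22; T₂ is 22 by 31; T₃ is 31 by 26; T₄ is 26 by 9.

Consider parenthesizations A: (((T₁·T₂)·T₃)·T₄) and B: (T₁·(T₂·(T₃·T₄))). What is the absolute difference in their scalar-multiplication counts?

Order A = (((T₁·T₂)·T₃)·T₄): (T₁·T₂): 14×22 by 22×31 → 14×31, cost 14·22·31 = 9548; ((T₁·T₂)·T₃): 14×31 by 31×26 → 14×26, cost 14·31·26 = 11284; cumulative 20832; (((T₁·T₂)·T₃)·T₄): 14×26 by 26×9 → 14×9, cost 14·26·9 = 3276; cumulative 24108. Total 24108.
Order B = (T₁·(T₂·(T₃·T₄))): (T₃·T₄): 31×26 by 26×9 → 31×9, cost 31·26·9 = 7254; (T₂·(T₃·T₄)): 22×31 by 31×9 → 22×9, cost 22·31·9 = 6138; cumulative 13392; (T₁·(T₂·(T₃·T₄))): 14×22 by 22×9 → 14×9, cost 14·22·9 = 2772; cumulative 16164. Total 16164.
Difference: |24108 − 16164| = 7944.

7944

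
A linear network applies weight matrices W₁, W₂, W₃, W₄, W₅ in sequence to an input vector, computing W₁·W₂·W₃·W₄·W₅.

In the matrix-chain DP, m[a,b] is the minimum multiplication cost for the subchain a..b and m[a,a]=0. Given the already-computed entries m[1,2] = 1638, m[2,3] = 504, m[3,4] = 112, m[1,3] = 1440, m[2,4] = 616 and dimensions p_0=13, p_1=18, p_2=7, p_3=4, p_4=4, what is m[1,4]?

m[1,4] = min over k∈[1,3] of m[1,k]+m[k+1,4]+p_{0}·p_k·p_{4}.
k=1: 0 + 616 + 13·18·4 = 1552; k=2: 1638 + 112 + 13·7·4 = 2114; k=3: 1440 + 0 + 13·4·4 = 1648.
Minimum: 1552 at k=1.

1552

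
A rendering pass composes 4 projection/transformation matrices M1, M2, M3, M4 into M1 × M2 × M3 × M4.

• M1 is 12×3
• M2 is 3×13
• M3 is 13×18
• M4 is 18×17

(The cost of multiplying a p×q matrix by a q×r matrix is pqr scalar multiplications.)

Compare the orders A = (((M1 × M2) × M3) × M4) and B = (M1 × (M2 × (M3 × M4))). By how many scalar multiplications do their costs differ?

1695

Order A = (((M1 × M2) × M3) × M4): (M1 × M2): 12×3 by 3×13 → 12×13, cost 12·3·13 = 468; ((M1 × M2) × M3): 12×13 by 13×18 → 12×18, cost 12·13·18 = 2808; cumulative 3276; (((M1 × M2) × M3) × M4): 12×18 by 18×17 → 12×17, cost 12·18·17 = 3672; cumulative 6948. Total 6948.
Order B = (M1 × (M2 × (M3 × M4))): (M3 × M4): 13×18 by 18×17 → 13×17, cost 13·18·17 = 3978; (M2 × (M3 × M4)): 3×13 by 13×17 → 3×17, cost 3·13·17 = 663; cumulative 4641; (M1 × (M2 × (M3 × M4))): 12×3 by 3×17 → 12×17, cost 12·3·17 = 612; cumulative 5253. Total 5253.
Difference: |6948 − 5253| = 1695.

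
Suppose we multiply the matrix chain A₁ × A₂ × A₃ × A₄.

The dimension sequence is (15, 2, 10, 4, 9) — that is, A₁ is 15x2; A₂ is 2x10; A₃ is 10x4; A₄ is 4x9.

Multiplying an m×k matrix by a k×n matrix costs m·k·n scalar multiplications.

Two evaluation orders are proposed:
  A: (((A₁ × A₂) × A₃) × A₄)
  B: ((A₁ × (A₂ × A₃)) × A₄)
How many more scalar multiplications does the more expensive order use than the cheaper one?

700

Order A = (((A₁ × A₂) × A₃) × A₄): (A₁ × A₂): 15×2 by 2×10 → 15×10, cost 15·2·10 = 300; ((A₁ × A₂) × A₃): 15×10 by 10×4 → 15×4, cost 15·10·4 = 600; cumulative 900; (((A₁ × A₂) × A₃) × A₄): 15×4 by 4×9 → 15×9, cost 15·4·9 = 540; cumulative 1440. Total 1440.
Order B = ((A₁ × (A₂ × A₃)) × A₄): (A₂ × A₃): 2×10 by 10×4 → 2×4, cost 2·10·4 = 80; (A₁ × (A₂ × A₃)): 15×2 by 2×4 → 15×4, cost 15·2·4 = 120; cumulative 200; ((A₁ × (A₂ × A₃)) × A₄): 15×4 by 4×9 → 15×9, cost 15·4·9 = 540; cumulative 740. Total 740.
Difference: |1440 − 740| = 700.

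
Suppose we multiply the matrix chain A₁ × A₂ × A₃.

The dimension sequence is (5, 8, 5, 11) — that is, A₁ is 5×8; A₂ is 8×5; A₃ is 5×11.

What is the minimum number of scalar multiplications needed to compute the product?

Order (A₁ × (A₂ × A₃)): (A₂ × A₃): 8×5 by 5×11 → 8×11, cost 8·5·11 = 440; (A₁ × (A₂ × A₃)): 5×8 by 8×11 → 5×11, cost 5·8·11 = 440; cumulative 880. Total 880.
Order ((A₁ × A₂) × A₃): (A₁ × A₂): 5×8 by 8×5 → 5×5, cost 5·8·5 = 200; ((A₁ × A₂) × A₃): 5×5 by 5×11 → 5×11, cost 5·5·11 = 275; cumulative 475. Total 475.
Minimum: 475.

475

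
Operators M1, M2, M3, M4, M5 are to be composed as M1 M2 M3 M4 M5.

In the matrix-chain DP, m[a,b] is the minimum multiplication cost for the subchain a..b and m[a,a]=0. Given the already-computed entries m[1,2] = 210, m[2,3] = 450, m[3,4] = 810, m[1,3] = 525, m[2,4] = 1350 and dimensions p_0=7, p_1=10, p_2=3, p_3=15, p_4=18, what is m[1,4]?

m[1,4] = min over k∈[1,3] of m[1,k]+m[k+1,4]+p_{0}·p_k·p_{4}.
k=1: 0 + 1350 + 7·10·18 = 2610; k=2: 210 + 810 + 7·3·18 = 1398; k=3: 525 + 0 + 7·15·18 = 2415.
Minimum: 1398 at k=2.

1398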